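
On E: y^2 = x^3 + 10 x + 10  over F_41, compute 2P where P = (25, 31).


Doubling: s = (3 x1^2 + a) / (2 y1)
s = (3*25^2 + 10) / (2*31) mod 41 = 39
x3 = s^2 - 2 x1 mod 41 = 39^2 - 2*25 = 36
y3 = s (x1 - x3) - y1 mod 41 = 39 * (25 - 36) - 31 = 32

2P = (36, 32)


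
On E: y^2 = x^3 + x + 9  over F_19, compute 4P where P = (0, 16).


k = 4 = 100_2 (binary, LSB first: 001)
Double-and-add from P = (0, 16):
  bit 0 = 0: acc unchanged = O
  bit 1 = 0: acc unchanged = O
  bit 2 = 1: acc = O + (18, 8) = (18, 8)

4P = (18, 8)


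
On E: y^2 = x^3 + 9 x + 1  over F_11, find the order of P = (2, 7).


Compute successive multiples of P until we hit O:
  1P = (2, 7)
  2P = (1, 0)
  3P = (2, 4)
  4P = O

ord(P) = 4


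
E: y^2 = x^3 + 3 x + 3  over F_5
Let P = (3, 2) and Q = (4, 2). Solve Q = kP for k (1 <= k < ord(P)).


Enumerate multiples of P until we hit Q = (4, 2):
  1P = (3, 2)
  2P = (4, 3)
  3P = (4, 2)
Match found at i = 3.

k = 3


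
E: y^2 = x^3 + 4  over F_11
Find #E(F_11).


For each x in F_11, count y with y^2 = x^3 + 0 x + 4 mod 11:
  x = 0: RHS = 4, y in [2, 9]  -> 2 point(s)
  x = 1: RHS = 5, y in [4, 7]  -> 2 point(s)
  x = 2: RHS = 1, y in [1, 10]  -> 2 point(s)
  x = 3: RHS = 9, y in [3, 8]  -> 2 point(s)
  x = 6: RHS = 0, y in [0]  -> 1 point(s)
  x = 10: RHS = 3, y in [5, 6]  -> 2 point(s)
Affine points: 11. Add the point at infinity: total = 12.

#E(F_11) = 12


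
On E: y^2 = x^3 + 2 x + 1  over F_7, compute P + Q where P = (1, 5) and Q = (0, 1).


P != Q, so use the chord formula.
s = (y2 - y1) / (x2 - x1) = (3) / (6) mod 7 = 4
x3 = s^2 - x1 - x2 mod 7 = 4^2 - 1 - 0 = 1
y3 = s (x1 - x3) - y1 mod 7 = 4 * (1 - 1) - 5 = 2

P + Q = (1, 2)


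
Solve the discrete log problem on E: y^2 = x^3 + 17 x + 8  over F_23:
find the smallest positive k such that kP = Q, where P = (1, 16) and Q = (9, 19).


Enumerate multiples of P until we hit Q = (9, 19):
  1P = (1, 16)
  2P = (16, 12)
  3P = (12, 13)
  4P = (0, 13)
  5P = (8, 9)
  6P = (15, 21)
  7P = (11, 10)
  8P = (4, 18)
  9P = (21, 9)
  10P = (9, 19)
Match found at i = 10.

k = 10


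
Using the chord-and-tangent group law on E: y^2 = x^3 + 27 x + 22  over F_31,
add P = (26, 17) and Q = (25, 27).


P != Q, so use the chord formula.
s = (y2 - y1) / (x2 - x1) = (10) / (30) mod 31 = 21
x3 = s^2 - x1 - x2 mod 31 = 21^2 - 26 - 25 = 18
y3 = s (x1 - x3) - y1 mod 31 = 21 * (26 - 18) - 17 = 27

P + Q = (18, 27)


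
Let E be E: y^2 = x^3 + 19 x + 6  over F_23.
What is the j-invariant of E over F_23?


Delta = -16(4 a^3 + 27 b^2) mod 23 = 21
-1728 * (4 a)^3 = -1728 * (4*19)^3 mod 23 = 6
j = 6 * 21^(-1) mod 23 = 20

j = 20 (mod 23)


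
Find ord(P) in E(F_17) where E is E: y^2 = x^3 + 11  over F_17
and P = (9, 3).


Compute successive multiples of P until we hit O:
  1P = (9, 3)
  2P = (3, 2)
  3P = (14, 16)
  4P = (13, 7)
  5P = (13, 10)
  6P = (14, 1)
  7P = (3, 15)
  8P = (9, 14)
  ... (continuing to 9P)
  9P = O

ord(P) = 9


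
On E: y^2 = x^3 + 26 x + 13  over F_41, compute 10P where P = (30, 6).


k = 10 = 1010_2 (binary, LSB first: 0101)
Double-and-add from P = (30, 6):
  bit 0 = 0: acc unchanged = O
  bit 1 = 1: acc = O + (2, 27) = (2, 27)
  bit 2 = 0: acc unchanged = (2, 27)
  bit 3 = 1: acc = (2, 27) + (20, 13) = (11, 21)

10P = (11, 21)


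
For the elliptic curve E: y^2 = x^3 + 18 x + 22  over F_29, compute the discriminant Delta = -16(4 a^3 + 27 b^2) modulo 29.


4 a^3 + 27 b^2 = 4*18^3 + 27*22^2 = 23328 + 13068 = 36396
Delta = -16 * (36396) = -582336
Delta mod 29 = 13

Delta = 13 (mod 29)


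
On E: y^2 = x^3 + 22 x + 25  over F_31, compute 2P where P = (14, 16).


Doubling: s = (3 x1^2 + a) / (2 y1)
s = (3*14^2 + 22) / (2*16) mod 31 = 21
x3 = s^2 - 2 x1 mod 31 = 21^2 - 2*14 = 10
y3 = s (x1 - x3) - y1 mod 31 = 21 * (14 - 10) - 16 = 6

2P = (10, 6)


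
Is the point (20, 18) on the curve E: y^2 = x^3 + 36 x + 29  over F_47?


Check whether y^2 = x^3 + 36 x + 29 (mod 47) for (x, y) = (20, 18).
LHS: y^2 = 18^2 mod 47 = 42
RHS: x^3 + 36 x + 29 = 20^3 + 36*20 + 29 mod 47 = 7
LHS != RHS

No, not on the curve


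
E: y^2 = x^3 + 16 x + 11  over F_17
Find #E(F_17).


For each x in F_17, count y with y^2 = x^3 + 16 x + 11 mod 17:
  x = 2: RHS = 0, y in [0]  -> 1 point(s)
  x = 3: RHS = 1, y in [1, 16]  -> 2 point(s)
  x = 6: RHS = 0, y in [0]  -> 1 point(s)
  x = 9: RHS = 0, y in [0]  -> 1 point(s)
  x = 10: RHS = 15, y in [7, 10]  -> 2 point(s)
  x = 13: RHS = 2, y in [6, 11]  -> 2 point(s)
  x = 14: RHS = 4, y in [2, 15]  -> 2 point(s)
Affine points: 11. Add the point at infinity: total = 12.

#E(F_17) = 12


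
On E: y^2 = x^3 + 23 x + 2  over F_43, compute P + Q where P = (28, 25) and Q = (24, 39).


P != Q, so use the chord formula.
s = (y2 - y1) / (x2 - x1) = (14) / (39) mod 43 = 18
x3 = s^2 - x1 - x2 mod 43 = 18^2 - 28 - 24 = 14
y3 = s (x1 - x3) - y1 mod 43 = 18 * (28 - 14) - 25 = 12

P + Q = (14, 12)


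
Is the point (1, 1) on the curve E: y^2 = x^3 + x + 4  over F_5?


Check whether y^2 = x^3 + 1 x + 4 (mod 5) for (x, y) = (1, 1).
LHS: y^2 = 1^2 mod 5 = 1
RHS: x^3 + 1 x + 4 = 1^3 + 1*1 + 4 mod 5 = 1
LHS = RHS

Yes, on the curve


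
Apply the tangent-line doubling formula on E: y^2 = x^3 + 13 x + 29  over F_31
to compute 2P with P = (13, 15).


Doubling: s = (3 x1^2 + a) / (2 y1)
s = (3*13^2 + 13) / (2*15) mod 31 = 7
x3 = s^2 - 2 x1 mod 31 = 7^2 - 2*13 = 23
y3 = s (x1 - x3) - y1 mod 31 = 7 * (13 - 23) - 15 = 8

2P = (23, 8)


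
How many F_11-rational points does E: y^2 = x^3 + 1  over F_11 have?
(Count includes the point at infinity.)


For each x in F_11, count y with y^2 = x^3 + 0 x + 1 mod 11:
  x = 0: RHS = 1, y in [1, 10]  -> 2 point(s)
  x = 2: RHS = 9, y in [3, 8]  -> 2 point(s)
  x = 5: RHS = 5, y in [4, 7]  -> 2 point(s)
  x = 7: RHS = 3, y in [5, 6]  -> 2 point(s)
  x = 9: RHS = 4, y in [2, 9]  -> 2 point(s)
  x = 10: RHS = 0, y in [0]  -> 1 point(s)
Affine points: 11. Add the point at infinity: total = 12.

#E(F_11) = 12


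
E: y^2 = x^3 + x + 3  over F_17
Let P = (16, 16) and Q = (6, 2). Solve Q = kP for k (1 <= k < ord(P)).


Enumerate multiples of P until we hit Q = (6, 2):
  1P = (16, 16)
  2P = (6, 15)
  3P = (3, 4)
  4P = (7, 8)
  5P = (12, 14)
  6P = (2, 8)
  7P = (8, 8)
  8P = (11, 6)
  9P = (11, 11)
  10P = (8, 9)
  11P = (2, 9)
  12P = (12, 3)
  13P = (7, 9)
  14P = (3, 13)
  15P = (6, 2)
Match found at i = 15.

k = 15


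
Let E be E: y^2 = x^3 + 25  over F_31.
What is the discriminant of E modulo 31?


4 a^3 + 27 b^2 = 4*0^3 + 27*25^2 = 0 + 16875 = 16875
Delta = -16 * (16875) = -270000
Delta mod 31 = 10

Delta = 10 (mod 31)


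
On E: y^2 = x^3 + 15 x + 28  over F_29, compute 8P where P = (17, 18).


k = 8 = 1000_2 (binary, LSB first: 0001)
Double-and-add from P = (17, 18):
  bit 0 = 0: acc unchanged = O
  bit 1 = 0: acc unchanged = O
  bit 2 = 0: acc unchanged = O
  bit 3 = 1: acc = O + (9, 15) = (9, 15)

8P = (9, 15)


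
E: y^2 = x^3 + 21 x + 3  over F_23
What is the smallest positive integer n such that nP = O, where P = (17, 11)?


Compute successive multiples of P until we hit O:
  1P = (17, 11)
  2P = (1, 18)
  3P = (6, 0)
  4P = (1, 5)
  5P = (17, 12)
  6P = O

ord(P) = 6


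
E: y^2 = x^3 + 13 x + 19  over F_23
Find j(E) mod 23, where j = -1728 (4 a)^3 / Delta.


Delta = -16(4 a^3 + 27 b^2) mod 23 = 2
-1728 * (4 a)^3 = -1728 * (4*13)^3 mod 23 = 19
j = 19 * 2^(-1) mod 23 = 21

j = 21 (mod 23)


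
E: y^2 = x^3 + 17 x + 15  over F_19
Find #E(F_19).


For each x in F_19, count y with y^2 = x^3 + 17 x + 15 mod 19:
  x = 2: RHS = 0, y in [0]  -> 1 point(s)
  x = 3: RHS = 17, y in [6, 13]  -> 2 point(s)
  x = 5: RHS = 16, y in [4, 15]  -> 2 point(s)
  x = 8: RHS = 17, y in [6, 13]  -> 2 point(s)
  x = 9: RHS = 4, y in [2, 17]  -> 2 point(s)
  x = 10: RHS = 7, y in [8, 11]  -> 2 point(s)
  x = 12: RHS = 9, y in [3, 16]  -> 2 point(s)
  x = 13: RHS = 1, y in [1, 18]  -> 2 point(s)
  x = 15: RHS = 16, y in [4, 15]  -> 2 point(s)
  x = 17: RHS = 11, y in [7, 12]  -> 2 point(s)
  x = 18: RHS = 16, y in [4, 15]  -> 2 point(s)
Affine points: 21. Add the point at infinity: total = 22.

#E(F_19) = 22


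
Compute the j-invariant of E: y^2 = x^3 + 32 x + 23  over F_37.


Delta = -16(4 a^3 + 27 b^2) mod 37 = 29
-1728 * (4 a)^3 = -1728 * (4*32)^3 mod 37 = 23
j = 23 * 29^(-1) mod 37 = 11

j = 11 (mod 37)


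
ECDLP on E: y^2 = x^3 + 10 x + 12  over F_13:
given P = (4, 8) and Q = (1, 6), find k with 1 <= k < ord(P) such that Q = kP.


Enumerate multiples of P until we hit Q = (1, 6):
  1P = (4, 8)
  2P = (9, 8)
  3P = (0, 5)
  4P = (12, 12)
  5P = (7, 10)
  6P = (1, 7)
  7P = (11, 7)
  8P = (2, 1)
  9P = (3, 2)
  10P = (3, 11)
  11P = (2, 12)
  12P = (11, 6)
  13P = (1, 6)
Match found at i = 13.

k = 13


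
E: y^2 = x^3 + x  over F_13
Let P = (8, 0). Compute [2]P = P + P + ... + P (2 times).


k = 2 = 10_2 (binary, LSB first: 01)
Double-and-add from P = (8, 0):
  bit 0 = 0: acc unchanged = O
  bit 1 = 1: acc = O + O = O

2P = O


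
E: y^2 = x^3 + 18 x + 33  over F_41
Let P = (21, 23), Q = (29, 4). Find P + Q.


P != Q, so use the chord formula.
s = (y2 - y1) / (x2 - x1) = (22) / (8) mod 41 = 13
x3 = s^2 - x1 - x2 mod 41 = 13^2 - 21 - 29 = 37
y3 = s (x1 - x3) - y1 mod 41 = 13 * (21 - 37) - 23 = 15

P + Q = (37, 15)


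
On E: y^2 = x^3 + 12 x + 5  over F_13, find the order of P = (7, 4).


Compute successive multiples of P until we hit O:
  1P = (7, 4)
  2P = (3, 4)
  3P = (3, 9)
  4P = (7, 9)
  5P = O

ord(P) = 5


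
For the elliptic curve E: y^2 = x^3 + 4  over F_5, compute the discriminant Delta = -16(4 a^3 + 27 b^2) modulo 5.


4 a^3 + 27 b^2 = 4*0^3 + 27*4^2 = 0 + 432 = 432
Delta = -16 * (432) = -6912
Delta mod 5 = 3

Delta = 3 (mod 5)


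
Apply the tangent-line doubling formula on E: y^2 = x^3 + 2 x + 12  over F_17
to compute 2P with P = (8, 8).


Doubling: s = (3 x1^2 + a) / (2 y1)
s = (3*8^2 + 2) / (2*8) mod 17 = 10
x3 = s^2 - 2 x1 mod 17 = 10^2 - 2*8 = 16
y3 = s (x1 - x3) - y1 mod 17 = 10 * (8 - 16) - 8 = 14

2P = (16, 14)


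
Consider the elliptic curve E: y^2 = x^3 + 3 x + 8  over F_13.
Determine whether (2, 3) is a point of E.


Check whether y^2 = x^3 + 3 x + 8 (mod 13) for (x, y) = (2, 3).
LHS: y^2 = 3^2 mod 13 = 9
RHS: x^3 + 3 x + 8 = 2^3 + 3*2 + 8 mod 13 = 9
LHS = RHS

Yes, on the curve


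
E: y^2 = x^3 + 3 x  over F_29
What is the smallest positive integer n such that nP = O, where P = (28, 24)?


Compute successive multiples of P until we hit O:
  1P = (28, 24)
  2P = (7, 4)
  3P = (22, 19)
  4P = (24, 18)
  5P = (1, 2)
  6P = (5, 13)
  7P = (5, 16)
  8P = (1, 27)
  ... (continuing to 13P)
  13P = O

ord(P) = 13


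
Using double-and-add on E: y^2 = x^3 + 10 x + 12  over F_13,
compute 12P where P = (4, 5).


k = 12 = 1100_2 (binary, LSB first: 0011)
Double-and-add from P = (4, 5):
  bit 0 = 0: acc unchanged = O
  bit 1 = 0: acc unchanged = O
  bit 2 = 1: acc = O + (12, 1) = (12, 1)
  bit 3 = 1: acc = (12, 1) + (2, 12) = (11, 7)

12P = (11, 7)


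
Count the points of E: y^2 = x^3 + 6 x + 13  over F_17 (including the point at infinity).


For each x in F_17, count y with y^2 = x^3 + 6 x + 13 mod 17:
  x = 0: RHS = 13, y in [8, 9]  -> 2 point(s)
  x = 2: RHS = 16, y in [4, 13]  -> 2 point(s)
  x = 4: RHS = 16, y in [4, 13]  -> 2 point(s)
  x = 5: RHS = 15, y in [7, 10]  -> 2 point(s)
  x = 10: RHS = 2, y in [6, 11]  -> 2 point(s)
  x = 11: RHS = 16, y in [4, 13]  -> 2 point(s)
  x = 14: RHS = 2, y in [6, 11]  -> 2 point(s)
Affine points: 14. Add the point at infinity: total = 15.

#E(F_17) = 15


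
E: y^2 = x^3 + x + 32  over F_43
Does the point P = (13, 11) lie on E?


Check whether y^2 = x^3 + 1 x + 32 (mod 43) for (x, y) = (13, 11).
LHS: y^2 = 11^2 mod 43 = 35
RHS: x^3 + 1 x + 32 = 13^3 + 1*13 + 32 mod 43 = 6
LHS != RHS

No, not on the curve


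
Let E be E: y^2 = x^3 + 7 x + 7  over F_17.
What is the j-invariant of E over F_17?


Delta = -16(4 a^3 + 27 b^2) mod 17 = 9
-1728 * (4 a)^3 = -1728 * (4*7)^3 mod 17 = 13
j = 13 * 9^(-1) mod 17 = 9

j = 9 (mod 17)


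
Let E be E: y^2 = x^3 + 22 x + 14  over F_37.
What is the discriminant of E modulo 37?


4 a^3 + 27 b^2 = 4*22^3 + 27*14^2 = 42592 + 5292 = 47884
Delta = -16 * (47884) = -766144
Delta mod 37 = 15

Delta = 15 (mod 37)


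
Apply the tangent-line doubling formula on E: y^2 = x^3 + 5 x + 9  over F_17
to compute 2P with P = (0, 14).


Doubling: s = (3 x1^2 + a) / (2 y1)
s = (3*0^2 + 5) / (2*14) mod 17 = 2
x3 = s^2 - 2 x1 mod 17 = 2^2 - 2*0 = 4
y3 = s (x1 - x3) - y1 mod 17 = 2 * (0 - 4) - 14 = 12

2P = (4, 12)


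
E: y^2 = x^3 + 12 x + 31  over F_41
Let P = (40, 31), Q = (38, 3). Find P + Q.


P != Q, so use the chord formula.
s = (y2 - y1) / (x2 - x1) = (13) / (39) mod 41 = 14
x3 = s^2 - x1 - x2 mod 41 = 14^2 - 40 - 38 = 36
y3 = s (x1 - x3) - y1 mod 41 = 14 * (40 - 36) - 31 = 25

P + Q = (36, 25)


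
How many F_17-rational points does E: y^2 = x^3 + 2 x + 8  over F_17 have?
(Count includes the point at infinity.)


For each x in F_17, count y with y^2 = x^3 + 2 x + 8 mod 17:
  x = 0: RHS = 8, y in [5, 12]  -> 2 point(s)
  x = 6: RHS = 15, y in [7, 10]  -> 2 point(s)
  x = 7: RHS = 8, y in [5, 12]  -> 2 point(s)
  x = 8: RHS = 9, y in [3, 14]  -> 2 point(s)
  x = 10: RHS = 8, y in [5, 12]  -> 2 point(s)
  x = 11: RHS = 1, y in [1, 16]  -> 2 point(s)
  x = 12: RHS = 9, y in [3, 14]  -> 2 point(s)
  x = 13: RHS = 4, y in [2, 15]  -> 2 point(s)
  x = 14: RHS = 9, y in [3, 14]  -> 2 point(s)
  x = 15: RHS = 13, y in [8, 9]  -> 2 point(s)
Affine points: 20. Add the point at infinity: total = 21.

#E(F_17) = 21


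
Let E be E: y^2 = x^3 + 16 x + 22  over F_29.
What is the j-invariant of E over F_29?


Delta = -16(4 a^3 + 27 b^2) mod 29 = 18
-1728 * (4 a)^3 = -1728 * (4*16)^3 mod 29 = 11
j = 11 * 18^(-1) mod 29 = 28

j = 28 (mod 29)


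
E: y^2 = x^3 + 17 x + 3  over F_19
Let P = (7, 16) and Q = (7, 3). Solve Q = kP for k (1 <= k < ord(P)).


Enumerate multiples of P until we hit Q = (7, 3):
  1P = (7, 16)
  2P = (9, 7)
  3P = (9, 12)
  4P = (7, 3)
Match found at i = 4.

k = 4


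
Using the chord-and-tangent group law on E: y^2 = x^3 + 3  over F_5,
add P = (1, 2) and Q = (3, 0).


P != Q, so use the chord formula.
s = (y2 - y1) / (x2 - x1) = (3) / (2) mod 5 = 4
x3 = s^2 - x1 - x2 mod 5 = 4^2 - 1 - 3 = 2
y3 = s (x1 - x3) - y1 mod 5 = 4 * (1 - 2) - 2 = 4

P + Q = (2, 4)


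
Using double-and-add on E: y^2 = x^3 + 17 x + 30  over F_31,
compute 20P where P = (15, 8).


k = 20 = 10100_2 (binary, LSB first: 00101)
Double-and-add from P = (15, 8):
  bit 0 = 0: acc unchanged = O
  bit 1 = 0: acc unchanged = O
  bit 2 = 1: acc = O + (22, 27) = (22, 27)
  bit 3 = 0: acc unchanged = (22, 27)
  bit 4 = 1: acc = (22, 27) + (14, 25) = (28, 18)

20P = (28, 18)


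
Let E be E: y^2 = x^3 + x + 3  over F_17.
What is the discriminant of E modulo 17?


4 a^3 + 27 b^2 = 4*1^3 + 27*3^2 = 4 + 243 = 247
Delta = -16 * (247) = -3952
Delta mod 17 = 9

Delta = 9 (mod 17)


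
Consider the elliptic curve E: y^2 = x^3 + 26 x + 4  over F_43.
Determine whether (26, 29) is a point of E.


Check whether y^2 = x^3 + 26 x + 4 (mod 43) for (x, y) = (26, 29).
LHS: y^2 = 29^2 mod 43 = 24
RHS: x^3 + 26 x + 4 = 26^3 + 26*26 + 4 mod 43 = 24
LHS = RHS

Yes, on the curve


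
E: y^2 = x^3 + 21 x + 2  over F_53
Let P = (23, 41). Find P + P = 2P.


Doubling: s = (3 x1^2 + a) / (2 y1)
s = (3*23^2 + 21) / (2*41) mod 53 = 39
x3 = s^2 - 2 x1 mod 53 = 39^2 - 2*23 = 44
y3 = s (x1 - x3) - y1 mod 53 = 39 * (23 - 44) - 41 = 41

2P = (44, 41)


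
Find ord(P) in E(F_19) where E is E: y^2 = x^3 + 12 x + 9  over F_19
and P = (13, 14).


Compute successive multiples of P until we hit O:
  1P = (13, 14)
  2P = (4, 11)
  3P = (0, 3)
  4P = (12, 0)
  5P = (0, 16)
  6P = (4, 8)
  7P = (13, 5)
  8P = O

ord(P) = 8


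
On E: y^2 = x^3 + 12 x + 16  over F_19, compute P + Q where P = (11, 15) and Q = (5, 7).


P != Q, so use the chord formula.
s = (y2 - y1) / (x2 - x1) = (11) / (13) mod 19 = 14
x3 = s^2 - x1 - x2 mod 19 = 14^2 - 11 - 5 = 9
y3 = s (x1 - x3) - y1 mod 19 = 14 * (11 - 9) - 15 = 13

P + Q = (9, 13)


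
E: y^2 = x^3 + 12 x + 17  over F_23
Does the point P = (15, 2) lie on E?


Check whether y^2 = x^3 + 12 x + 17 (mod 23) for (x, y) = (15, 2).
LHS: y^2 = 2^2 mod 23 = 4
RHS: x^3 + 12 x + 17 = 15^3 + 12*15 + 17 mod 23 = 7
LHS != RHS

No, not on the curve


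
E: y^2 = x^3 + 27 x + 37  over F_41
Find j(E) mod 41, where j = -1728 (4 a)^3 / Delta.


Delta = -16(4 a^3 + 27 b^2) mod 41 = 30
-1728 * (4 a)^3 = -1728 * (4*27)^3 mod 41 = 37
j = 37 * 30^(-1) mod 41 = 19

j = 19 (mod 41)


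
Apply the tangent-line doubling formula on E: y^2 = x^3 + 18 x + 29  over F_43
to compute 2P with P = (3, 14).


Doubling: s = (3 x1^2 + a) / (2 y1)
s = (3*3^2 + 18) / (2*14) mod 43 = 40
x3 = s^2 - 2 x1 mod 43 = 40^2 - 2*3 = 3
y3 = s (x1 - x3) - y1 mod 43 = 40 * (3 - 3) - 14 = 29

2P = (3, 29)


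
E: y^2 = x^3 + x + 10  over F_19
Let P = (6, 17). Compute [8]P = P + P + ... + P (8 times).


k = 8 = 1000_2 (binary, LSB first: 0001)
Double-and-add from P = (6, 17):
  bit 0 = 0: acc unchanged = O
  bit 1 = 0: acc unchanged = O
  bit 2 = 0: acc unchanged = O
  bit 3 = 1: acc = O + (2, 1) = (2, 1)

8P = (2, 1)


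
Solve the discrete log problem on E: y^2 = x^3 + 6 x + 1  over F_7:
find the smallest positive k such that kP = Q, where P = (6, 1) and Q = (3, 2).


Enumerate multiples of P until we hit Q = (3, 2):
  1P = (6, 1)
  2P = (3, 2)
Match found at i = 2.

k = 2


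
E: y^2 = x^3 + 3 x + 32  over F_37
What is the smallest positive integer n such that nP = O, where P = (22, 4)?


Compute successive multiples of P until we hit O:
  1P = (22, 4)
  2P = (23, 13)
  3P = (36, 18)
  4P = (17, 1)
  5P = (25, 9)
  6P = (1, 31)
  7P = (30, 1)
  8P = (10, 10)
  ... (continuing to 24P)
  24P = O

ord(P) = 24


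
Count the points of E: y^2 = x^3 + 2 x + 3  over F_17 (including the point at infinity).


For each x in F_17, count y with y^2 = x^3 + 2 x + 3 mod 17:
  x = 2: RHS = 15, y in [7, 10]  -> 2 point(s)
  x = 3: RHS = 2, y in [6, 11]  -> 2 point(s)
  x = 5: RHS = 2, y in [6, 11]  -> 2 point(s)
  x = 8: RHS = 4, y in [2, 15]  -> 2 point(s)
  x = 9: RHS = 2, y in [6, 11]  -> 2 point(s)
  x = 11: RHS = 13, y in [8, 9]  -> 2 point(s)
  x = 12: RHS = 4, y in [2, 15]  -> 2 point(s)
  x = 13: RHS = 16, y in [4, 13]  -> 2 point(s)
  x = 14: RHS = 4, y in [2, 15]  -> 2 point(s)
  x = 15: RHS = 8, y in [5, 12]  -> 2 point(s)
  x = 16: RHS = 0, y in [0]  -> 1 point(s)
Affine points: 21. Add the point at infinity: total = 22.

#E(F_17) = 22


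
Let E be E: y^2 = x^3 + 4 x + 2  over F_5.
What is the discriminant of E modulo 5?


4 a^3 + 27 b^2 = 4*4^3 + 27*2^2 = 256 + 108 = 364
Delta = -16 * (364) = -5824
Delta mod 5 = 1

Delta = 1 (mod 5)


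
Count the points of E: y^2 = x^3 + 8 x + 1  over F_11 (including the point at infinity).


For each x in F_11, count y with y^2 = x^3 + 8 x + 1 mod 11:
  x = 0: RHS = 1, y in [1, 10]  -> 2 point(s)
  x = 2: RHS = 3, y in [5, 6]  -> 2 point(s)
  x = 4: RHS = 9, y in [3, 8]  -> 2 point(s)
  x = 5: RHS = 1, y in [1, 10]  -> 2 point(s)
  x = 6: RHS = 1, y in [1, 10]  -> 2 point(s)
  x = 7: RHS = 4, y in [2, 9]  -> 2 point(s)
  x = 8: RHS = 5, y in [4, 7]  -> 2 point(s)
  x = 10: RHS = 3, y in [5, 6]  -> 2 point(s)
Affine points: 16. Add the point at infinity: total = 17.

#E(F_11) = 17


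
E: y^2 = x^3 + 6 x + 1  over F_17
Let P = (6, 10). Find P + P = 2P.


Doubling: s = (3 x1^2 + a) / (2 y1)
s = (3*6^2 + 6) / (2*10) mod 17 = 4
x3 = s^2 - 2 x1 mod 17 = 4^2 - 2*6 = 4
y3 = s (x1 - x3) - y1 mod 17 = 4 * (6 - 4) - 10 = 15

2P = (4, 15)


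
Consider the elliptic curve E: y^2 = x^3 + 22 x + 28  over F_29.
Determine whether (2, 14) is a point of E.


Check whether y^2 = x^3 + 22 x + 28 (mod 29) for (x, y) = (2, 14).
LHS: y^2 = 14^2 mod 29 = 22
RHS: x^3 + 22 x + 28 = 2^3 + 22*2 + 28 mod 29 = 22
LHS = RHS

Yes, on the curve


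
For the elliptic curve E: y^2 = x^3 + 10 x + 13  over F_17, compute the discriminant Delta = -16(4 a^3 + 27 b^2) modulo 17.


4 a^3 + 27 b^2 = 4*10^3 + 27*13^2 = 4000 + 4563 = 8563
Delta = -16 * (8563) = -137008
Delta mod 17 = 12

Delta = 12 (mod 17)


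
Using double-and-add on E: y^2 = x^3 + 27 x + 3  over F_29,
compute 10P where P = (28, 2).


k = 10 = 1010_2 (binary, LSB first: 0101)
Double-and-add from P = (28, 2):
  bit 0 = 0: acc unchanged = O
  bit 1 = 1: acc = O + (22, 14) = (22, 14)
  bit 2 = 0: acc unchanged = (22, 14)
  bit 3 = 1: acc = (22, 14) + (8, 21) = (21, 0)

10P = (21, 0)


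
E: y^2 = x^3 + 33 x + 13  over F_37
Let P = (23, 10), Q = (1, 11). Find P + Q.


P != Q, so use the chord formula.
s = (y2 - y1) / (x2 - x1) = (1) / (15) mod 37 = 5
x3 = s^2 - x1 - x2 mod 37 = 5^2 - 23 - 1 = 1
y3 = s (x1 - x3) - y1 mod 37 = 5 * (23 - 1) - 10 = 26

P + Q = (1, 26)


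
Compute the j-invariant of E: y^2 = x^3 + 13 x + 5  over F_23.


Delta = -16(4 a^3 + 27 b^2) mod 23 = 1
-1728 * (4 a)^3 = -1728 * (4*13)^3 mod 23 = 19
j = 19 * 1^(-1) mod 23 = 19

j = 19 (mod 23)


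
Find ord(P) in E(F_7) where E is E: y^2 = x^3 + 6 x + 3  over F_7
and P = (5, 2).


Compute successive multiples of P until we hit O:
  1P = (5, 2)
  2P = (5, 5)
  3P = O

ord(P) = 3


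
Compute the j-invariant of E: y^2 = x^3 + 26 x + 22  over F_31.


Delta = -16(4 a^3 + 27 b^2) mod 31 = 9
-1728 * (4 a)^3 = -1728 * (4*26)^3 mod 31 = 15
j = 15 * 9^(-1) mod 31 = 12

j = 12 (mod 31)


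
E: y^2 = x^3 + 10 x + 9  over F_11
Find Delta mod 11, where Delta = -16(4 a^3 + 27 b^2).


4 a^3 + 27 b^2 = 4*10^3 + 27*9^2 = 4000 + 2187 = 6187
Delta = -16 * (6187) = -98992
Delta mod 11 = 8

Delta = 8 (mod 11)


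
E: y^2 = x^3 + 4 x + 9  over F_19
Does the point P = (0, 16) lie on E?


Check whether y^2 = x^3 + 4 x + 9 (mod 19) for (x, y) = (0, 16).
LHS: y^2 = 16^2 mod 19 = 9
RHS: x^3 + 4 x + 9 = 0^3 + 4*0 + 9 mod 19 = 9
LHS = RHS

Yes, on the curve


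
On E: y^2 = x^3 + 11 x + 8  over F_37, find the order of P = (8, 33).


Compute successive multiples of P until we hit O:
  1P = (8, 33)
  2P = (33, 14)
  3P = (26, 31)
  4P = (19, 34)
  5P = (36, 25)
  6P = (18, 28)
  7P = (2, 1)
  8P = (2, 36)
  ... (continuing to 15P)
  15P = O

ord(P) = 15


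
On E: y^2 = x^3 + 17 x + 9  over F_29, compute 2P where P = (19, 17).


k = 2 = 10_2 (binary, LSB first: 01)
Double-and-add from P = (19, 17):
  bit 0 = 0: acc unchanged = O
  bit 1 = 1: acc = O + (19, 12) = (19, 12)

2P = (19, 12)


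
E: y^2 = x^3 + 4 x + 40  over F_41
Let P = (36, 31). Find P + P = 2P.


Doubling: s = (3 x1^2 + a) / (2 y1)
s = (3*36^2 + 4) / (2*31) mod 41 = 35
x3 = s^2 - 2 x1 mod 41 = 35^2 - 2*36 = 5
y3 = s (x1 - x3) - y1 mod 41 = 35 * (36 - 5) - 31 = 29

2P = (5, 29)


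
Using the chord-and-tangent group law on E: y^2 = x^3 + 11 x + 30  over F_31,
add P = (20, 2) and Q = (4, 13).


P != Q, so use the chord formula.
s = (y2 - y1) / (x2 - x1) = (11) / (15) mod 31 = 9
x3 = s^2 - x1 - x2 mod 31 = 9^2 - 20 - 4 = 26
y3 = s (x1 - x3) - y1 mod 31 = 9 * (20 - 26) - 2 = 6

P + Q = (26, 6)


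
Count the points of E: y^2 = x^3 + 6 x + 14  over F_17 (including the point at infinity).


For each x in F_17, count y with y^2 = x^3 + 6 x + 14 mod 17:
  x = 1: RHS = 4, y in [2, 15]  -> 2 point(s)
  x = 2: RHS = 0, y in [0]  -> 1 point(s)
  x = 3: RHS = 8, y in [5, 12]  -> 2 point(s)
  x = 4: RHS = 0, y in [0]  -> 1 point(s)
  x = 5: RHS = 16, y in [4, 13]  -> 2 point(s)
  x = 7: RHS = 8, y in [5, 12]  -> 2 point(s)
  x = 8: RHS = 13, y in [8, 9]  -> 2 point(s)
  x = 9: RHS = 15, y in [7, 10]  -> 2 point(s)
  x = 11: RHS = 0, y in [0]  -> 1 point(s)
Affine points: 15. Add the point at infinity: total = 16.

#E(F_17) = 16


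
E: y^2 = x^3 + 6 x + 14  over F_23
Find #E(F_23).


For each x in F_23, count y with y^2 = x^3 + 6 x + 14 mod 23:
  x = 3: RHS = 13, y in [6, 17]  -> 2 point(s)
  x = 5: RHS = 8, y in [10, 13]  -> 2 point(s)
  x = 6: RHS = 13, y in [6, 17]  -> 2 point(s)
  x = 7: RHS = 8, y in [10, 13]  -> 2 point(s)
  x = 10: RHS = 16, y in [4, 19]  -> 2 point(s)
  x = 11: RHS = 8, y in [10, 13]  -> 2 point(s)
  x = 13: RHS = 12, y in [9, 14]  -> 2 point(s)
  x = 14: RHS = 13, y in [6, 17]  -> 2 point(s)
  x = 15: RHS = 6, y in [11, 12]  -> 2 point(s)
  x = 19: RHS = 18, y in [8, 15]  -> 2 point(s)
Affine points: 20. Add the point at infinity: total = 21.

#E(F_23) = 21


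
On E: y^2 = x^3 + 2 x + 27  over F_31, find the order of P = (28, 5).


Compute successive multiples of P until we hit O:
  1P = (28, 5)
  2P = (11, 4)
  3P = (20, 21)
  4P = (18, 6)
  5P = (25, 4)
  6P = (16, 30)
  7P = (26, 27)
  8P = (5, 21)
  ... (continuing to 29P)
  29P = O

ord(P) = 29


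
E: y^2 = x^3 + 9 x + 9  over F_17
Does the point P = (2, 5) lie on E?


Check whether y^2 = x^3 + 9 x + 9 (mod 17) for (x, y) = (2, 5).
LHS: y^2 = 5^2 mod 17 = 8
RHS: x^3 + 9 x + 9 = 2^3 + 9*2 + 9 mod 17 = 1
LHS != RHS

No, not on the curve


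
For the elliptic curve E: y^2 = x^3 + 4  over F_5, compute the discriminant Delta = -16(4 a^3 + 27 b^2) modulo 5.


4 a^3 + 27 b^2 = 4*0^3 + 27*4^2 = 0 + 432 = 432
Delta = -16 * (432) = -6912
Delta mod 5 = 3

Delta = 3 (mod 5)


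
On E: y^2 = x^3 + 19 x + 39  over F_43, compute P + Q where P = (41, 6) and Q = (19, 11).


P != Q, so use the chord formula.
s = (y2 - y1) / (x2 - x1) = (5) / (21) mod 43 = 33
x3 = s^2 - x1 - x2 mod 43 = 33^2 - 41 - 19 = 40
y3 = s (x1 - x3) - y1 mod 43 = 33 * (41 - 40) - 6 = 27

P + Q = (40, 27)


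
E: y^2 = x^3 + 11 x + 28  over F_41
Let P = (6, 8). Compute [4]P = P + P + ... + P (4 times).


k = 4 = 100_2 (binary, LSB first: 001)
Double-and-add from P = (6, 8):
  bit 0 = 0: acc unchanged = O
  bit 1 = 0: acc unchanged = O
  bit 2 = 1: acc = O + (6, 8) = (6, 8)

4P = (6, 8)


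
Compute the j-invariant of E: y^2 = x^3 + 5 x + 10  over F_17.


Delta = -16(4 a^3 + 27 b^2) mod 17 = 4
-1728 * (4 a)^3 = -1728 * (4*5)^3 mod 17 = 9
j = 9 * 4^(-1) mod 17 = 15

j = 15 (mod 17)


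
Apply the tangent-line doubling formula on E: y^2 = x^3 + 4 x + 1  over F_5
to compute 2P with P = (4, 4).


Doubling: s = (3 x1^2 + a) / (2 y1)
s = (3*4^2 + 4) / (2*4) mod 5 = 4
x3 = s^2 - 2 x1 mod 5 = 4^2 - 2*4 = 3
y3 = s (x1 - x3) - y1 mod 5 = 4 * (4 - 3) - 4 = 0

2P = (3, 0)


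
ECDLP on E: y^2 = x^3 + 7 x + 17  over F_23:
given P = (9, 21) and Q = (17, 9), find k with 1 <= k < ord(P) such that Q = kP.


Enumerate multiples of P until we hit Q = (17, 9):
  1P = (9, 21)
  2P = (7, 15)
  3P = (16, 4)
  4P = (10, 11)
  5P = (12, 9)
  6P = (18, 15)
  7P = (22, 3)
  8P = (21, 8)
  9P = (2, 4)
  10P = (1, 5)
  11P = (17, 9)
Match found at i = 11.

k = 11


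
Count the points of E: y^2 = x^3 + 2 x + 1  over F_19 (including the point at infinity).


For each x in F_19, count y with y^2 = x^3 + 2 x + 1 mod 19:
  x = 0: RHS = 1, y in [1, 18]  -> 2 point(s)
  x = 1: RHS = 4, y in [2, 17]  -> 2 point(s)
  x = 4: RHS = 16, y in [4, 15]  -> 2 point(s)
  x = 6: RHS = 1, y in [1, 18]  -> 2 point(s)
  x = 7: RHS = 16, y in [4, 15]  -> 2 point(s)
  x = 8: RHS = 16, y in [4, 15]  -> 2 point(s)
  x = 9: RHS = 7, y in [8, 11]  -> 2 point(s)
  x = 11: RHS = 5, y in [9, 10]  -> 2 point(s)
  x = 12: RHS = 5, y in [9, 10]  -> 2 point(s)
  x = 13: RHS = 1, y in [1, 18]  -> 2 point(s)
  x = 15: RHS = 5, y in [9, 10]  -> 2 point(s)
  x = 16: RHS = 6, y in [5, 14]  -> 2 point(s)
  x = 18: RHS = 17, y in [6, 13]  -> 2 point(s)
Affine points: 26. Add the point at infinity: total = 27.

#E(F_19) = 27


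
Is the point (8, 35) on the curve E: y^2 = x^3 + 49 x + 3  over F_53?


Check whether y^2 = x^3 + 49 x + 3 (mod 53) for (x, y) = (8, 35).
LHS: y^2 = 35^2 mod 53 = 6
RHS: x^3 + 49 x + 3 = 8^3 + 49*8 + 3 mod 53 = 6
LHS = RHS

Yes, on the curve


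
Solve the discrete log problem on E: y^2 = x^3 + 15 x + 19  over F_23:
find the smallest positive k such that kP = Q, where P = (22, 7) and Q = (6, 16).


Enumerate multiples of P until we hit Q = (6, 16):
  1P = (22, 7)
  2P = (6, 7)
  3P = (18, 16)
  4P = (1, 9)
  5P = (1, 14)
  6P = (18, 7)
  7P = (6, 16)
Match found at i = 7.

k = 7


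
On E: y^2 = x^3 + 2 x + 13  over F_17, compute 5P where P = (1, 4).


k = 5 = 101_2 (binary, LSB first: 101)
Double-and-add from P = (1, 4):
  bit 0 = 1: acc = O + (1, 4) = (1, 4)
  bit 1 = 0: acc unchanged = (1, 4)
  bit 2 = 1: acc = (1, 4) + (0, 8) = (15, 1)

5P = (15, 1)


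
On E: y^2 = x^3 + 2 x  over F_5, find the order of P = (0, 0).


Compute successive multiples of P until we hit O:
  1P = (0, 0)
  2P = O

ord(P) = 2


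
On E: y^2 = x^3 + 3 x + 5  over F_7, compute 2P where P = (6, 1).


Doubling: s = (3 x1^2 + a) / (2 y1)
s = (3*6^2 + 3) / (2*1) mod 7 = 3
x3 = s^2 - 2 x1 mod 7 = 3^2 - 2*6 = 4
y3 = s (x1 - x3) - y1 mod 7 = 3 * (6 - 4) - 1 = 5

2P = (4, 5)


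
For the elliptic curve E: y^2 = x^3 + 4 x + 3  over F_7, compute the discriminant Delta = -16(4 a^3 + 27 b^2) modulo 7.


4 a^3 + 27 b^2 = 4*4^3 + 27*3^2 = 256 + 243 = 499
Delta = -16 * (499) = -7984
Delta mod 7 = 3

Delta = 3 (mod 7)


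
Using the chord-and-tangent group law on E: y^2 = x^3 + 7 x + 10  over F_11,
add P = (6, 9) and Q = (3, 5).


P != Q, so use the chord formula.
s = (y2 - y1) / (x2 - x1) = (7) / (8) mod 11 = 5
x3 = s^2 - x1 - x2 mod 11 = 5^2 - 6 - 3 = 5
y3 = s (x1 - x3) - y1 mod 11 = 5 * (6 - 5) - 9 = 7

P + Q = (5, 7)


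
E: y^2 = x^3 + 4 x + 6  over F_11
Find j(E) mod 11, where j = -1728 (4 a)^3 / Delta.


Delta = -16(4 a^3 + 27 b^2) mod 11 = 9
-1728 * (4 a)^3 = -1728 * (4*4)^3 mod 11 = 7
j = 7 * 9^(-1) mod 11 = 2

j = 2 (mod 11)


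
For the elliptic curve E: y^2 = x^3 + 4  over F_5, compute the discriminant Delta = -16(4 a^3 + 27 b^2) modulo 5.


4 a^3 + 27 b^2 = 4*0^3 + 27*4^2 = 0 + 432 = 432
Delta = -16 * (432) = -6912
Delta mod 5 = 3

Delta = 3 (mod 5)


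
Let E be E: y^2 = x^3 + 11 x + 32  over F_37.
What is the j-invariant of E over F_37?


Delta = -16(4 a^3 + 27 b^2) mod 37 = 31
-1728 * (4 a)^3 = -1728 * (4*11)^3 mod 37 = 36
j = 36 * 31^(-1) mod 37 = 31

j = 31 (mod 37)


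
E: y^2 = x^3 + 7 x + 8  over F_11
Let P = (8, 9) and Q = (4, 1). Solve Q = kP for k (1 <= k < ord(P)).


Enumerate multiples of P until we hit Q = (4, 1):
  1P = (8, 9)
  2P = (4, 1)
Match found at i = 2.

k = 2


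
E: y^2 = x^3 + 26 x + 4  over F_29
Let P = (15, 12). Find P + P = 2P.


Doubling: s = (3 x1^2 + a) / (2 y1)
s = (3*15^2 + 26) / (2*12) mod 29 = 28
x3 = s^2 - 2 x1 mod 29 = 28^2 - 2*15 = 0
y3 = s (x1 - x3) - y1 mod 29 = 28 * (15 - 0) - 12 = 2

2P = (0, 2)


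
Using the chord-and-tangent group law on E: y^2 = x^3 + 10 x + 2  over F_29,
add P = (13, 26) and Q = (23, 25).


P != Q, so use the chord formula.
s = (y2 - y1) / (x2 - x1) = (28) / (10) mod 29 = 26
x3 = s^2 - x1 - x2 mod 29 = 26^2 - 13 - 23 = 2
y3 = s (x1 - x3) - y1 mod 29 = 26 * (13 - 2) - 26 = 28

P + Q = (2, 28)


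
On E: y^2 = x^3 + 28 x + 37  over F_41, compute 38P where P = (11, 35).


k = 38 = 100110_2 (binary, LSB first: 011001)
Double-and-add from P = (11, 35):
  bit 0 = 0: acc unchanged = O
  bit 1 = 1: acc = O + (3, 5) = (3, 5)
  bit 2 = 1: acc = (3, 5) + (14, 37) = (4, 7)
  bit 3 = 0: acc unchanged = (4, 7)
  bit 4 = 0: acc unchanged = (4, 7)
  bit 5 = 1: acc = (4, 7) + (37, 5) = (18, 10)

38P = (18, 10)


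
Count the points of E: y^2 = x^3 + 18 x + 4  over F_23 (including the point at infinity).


For each x in F_23, count y with y^2 = x^3 + 18 x + 4 mod 23:
  x = 0: RHS = 4, y in [2, 21]  -> 2 point(s)
  x = 1: RHS = 0, y in [0]  -> 1 point(s)
  x = 2: RHS = 2, y in [5, 18]  -> 2 point(s)
  x = 3: RHS = 16, y in [4, 19]  -> 2 point(s)
  x = 4: RHS = 2, y in [5, 18]  -> 2 point(s)
  x = 5: RHS = 12, y in [9, 14]  -> 2 point(s)
  x = 6: RHS = 6, y in [11, 12]  -> 2 point(s)
  x = 7: RHS = 13, y in [6, 17]  -> 2 point(s)
  x = 8: RHS = 16, y in [4, 19]  -> 2 point(s)
  x = 12: RHS = 16, y in [4, 19]  -> 2 point(s)
  x = 16: RHS = 18, y in [8, 15]  -> 2 point(s)
  x = 17: RHS = 2, y in [5, 18]  -> 2 point(s)
  x = 19: RHS = 6, y in [11, 12]  -> 2 point(s)
  x = 21: RHS = 6, y in [11, 12]  -> 2 point(s)
  x = 22: RHS = 8, y in [10, 13]  -> 2 point(s)
Affine points: 29. Add the point at infinity: total = 30.

#E(F_23) = 30


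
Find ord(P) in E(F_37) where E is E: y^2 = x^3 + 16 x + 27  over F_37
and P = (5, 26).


Compute successive multiples of P until we hit O:
  1P = (5, 26)
  2P = (0, 29)
  3P = (22, 36)
  4P = (1, 9)
  5P = (19, 7)
  6P = (29, 33)
  7P = (30, 33)
  8P = (36, 26)
  ... (continuing to 24P)
  24P = O

ord(P) = 24


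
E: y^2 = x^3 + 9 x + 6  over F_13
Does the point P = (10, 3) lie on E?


Check whether y^2 = x^3 + 9 x + 6 (mod 13) for (x, y) = (10, 3).
LHS: y^2 = 3^2 mod 13 = 9
RHS: x^3 + 9 x + 6 = 10^3 + 9*10 + 6 mod 13 = 4
LHS != RHS

No, not on the curve


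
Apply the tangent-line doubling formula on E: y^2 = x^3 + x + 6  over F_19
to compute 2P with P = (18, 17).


Doubling: s = (3 x1^2 + a) / (2 y1)
s = (3*18^2 + 1) / (2*17) mod 19 = 18
x3 = s^2 - 2 x1 mod 19 = 18^2 - 2*18 = 3
y3 = s (x1 - x3) - y1 mod 19 = 18 * (18 - 3) - 17 = 6

2P = (3, 6)


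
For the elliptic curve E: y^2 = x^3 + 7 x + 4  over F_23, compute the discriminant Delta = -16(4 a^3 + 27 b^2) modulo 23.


4 a^3 + 27 b^2 = 4*7^3 + 27*4^2 = 1372 + 432 = 1804
Delta = -16 * (1804) = -28864
Delta mod 23 = 1

Delta = 1 (mod 23)


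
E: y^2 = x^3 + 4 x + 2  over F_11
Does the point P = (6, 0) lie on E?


Check whether y^2 = x^3 + 4 x + 2 (mod 11) for (x, y) = (6, 0).
LHS: y^2 = 0^2 mod 11 = 0
RHS: x^3 + 4 x + 2 = 6^3 + 4*6 + 2 mod 11 = 0
LHS = RHS

Yes, on the curve


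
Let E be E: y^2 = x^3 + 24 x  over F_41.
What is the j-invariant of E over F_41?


Delta = -16(4 a^3 + 27 b^2) mod 41 = 3
-1728 * (4 a)^3 = -1728 * (4*24)^3 mod 41 = 18
j = 18 * 3^(-1) mod 41 = 6

j = 6 (mod 41)


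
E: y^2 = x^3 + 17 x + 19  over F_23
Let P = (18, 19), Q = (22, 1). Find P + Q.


P != Q, so use the chord formula.
s = (y2 - y1) / (x2 - x1) = (5) / (4) mod 23 = 7
x3 = s^2 - x1 - x2 mod 23 = 7^2 - 18 - 22 = 9
y3 = s (x1 - x3) - y1 mod 23 = 7 * (18 - 9) - 19 = 21

P + Q = (9, 21)


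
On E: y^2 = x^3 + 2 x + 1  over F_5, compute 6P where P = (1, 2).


k = 6 = 110_2 (binary, LSB first: 011)
Double-and-add from P = (1, 2):
  bit 0 = 0: acc unchanged = O
  bit 1 = 1: acc = O + (3, 3) = (3, 3)
  bit 2 = 1: acc = (3, 3) + (0, 4) = (1, 3)

6P = (1, 3)


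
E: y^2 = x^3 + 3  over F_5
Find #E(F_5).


For each x in F_5, count y with y^2 = x^3 + 0 x + 3 mod 5:
  x = 1: RHS = 4, y in [2, 3]  -> 2 point(s)
  x = 2: RHS = 1, y in [1, 4]  -> 2 point(s)
  x = 3: RHS = 0, y in [0]  -> 1 point(s)
Affine points: 5. Add the point at infinity: total = 6.

#E(F_5) = 6


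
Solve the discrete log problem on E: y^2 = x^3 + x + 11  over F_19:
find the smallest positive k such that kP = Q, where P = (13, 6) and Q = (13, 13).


Enumerate multiples of P until we hit Q = (13, 13):
  1P = (13, 6)
  2P = (16, 0)
  3P = (13, 13)
Match found at i = 3.

k = 3


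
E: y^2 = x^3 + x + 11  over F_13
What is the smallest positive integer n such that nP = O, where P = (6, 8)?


Compute successive multiples of P until we hit O:
  1P = (6, 8)
  2P = (11, 1)
  3P = (12, 3)
  4P = (4, 12)
  5P = (7, 7)
  6P = (1, 0)
  7P = (7, 6)
  8P = (4, 1)
  ... (continuing to 12P)
  12P = O

ord(P) = 12


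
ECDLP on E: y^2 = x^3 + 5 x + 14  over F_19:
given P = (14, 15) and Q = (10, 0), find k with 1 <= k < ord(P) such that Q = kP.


Enumerate multiples of P until we hit Q = (10, 0):
  1P = (14, 15)
  2P = (15, 14)
  3P = (10, 0)
Match found at i = 3.

k = 3


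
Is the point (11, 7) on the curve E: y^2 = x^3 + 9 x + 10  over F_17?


Check whether y^2 = x^3 + 9 x + 10 (mod 17) for (x, y) = (11, 7).
LHS: y^2 = 7^2 mod 17 = 15
RHS: x^3 + 9 x + 10 = 11^3 + 9*11 + 10 mod 17 = 12
LHS != RHS

No, not on the curve


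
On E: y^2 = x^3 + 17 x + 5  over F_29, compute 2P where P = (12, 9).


Doubling: s = (3 x1^2 + a) / (2 y1)
s = (3*12^2 + 17) / (2*9) mod 29 = 4
x3 = s^2 - 2 x1 mod 29 = 4^2 - 2*12 = 21
y3 = s (x1 - x3) - y1 mod 29 = 4 * (12 - 21) - 9 = 13

2P = (21, 13)


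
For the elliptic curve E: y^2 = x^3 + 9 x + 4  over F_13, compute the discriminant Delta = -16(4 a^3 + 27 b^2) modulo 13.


4 a^3 + 27 b^2 = 4*9^3 + 27*4^2 = 2916 + 432 = 3348
Delta = -16 * (3348) = -53568
Delta mod 13 = 5

Delta = 5 (mod 13)


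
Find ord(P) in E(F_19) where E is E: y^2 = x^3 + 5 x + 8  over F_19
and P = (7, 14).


Compute successive multiples of P until we hit O:
  1P = (7, 14)
  2P = (5, 5)
  3P = (13, 16)
  4P = (16, 2)
  5P = (2, 11)
  6P = (2, 8)
  7P = (16, 17)
  8P = (13, 3)
  ... (continuing to 11P)
  11P = O

ord(P) = 11


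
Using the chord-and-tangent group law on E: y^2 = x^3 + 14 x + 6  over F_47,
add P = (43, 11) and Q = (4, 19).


P != Q, so use the chord formula.
s = (y2 - y1) / (x2 - x1) = (8) / (8) mod 47 = 1
x3 = s^2 - x1 - x2 mod 47 = 1^2 - 43 - 4 = 1
y3 = s (x1 - x3) - y1 mod 47 = 1 * (43 - 1) - 11 = 31

P + Q = (1, 31)


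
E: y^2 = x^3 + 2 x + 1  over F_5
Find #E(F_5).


For each x in F_5, count y with y^2 = x^3 + 2 x + 1 mod 5:
  x = 0: RHS = 1, y in [1, 4]  -> 2 point(s)
  x = 1: RHS = 4, y in [2, 3]  -> 2 point(s)
  x = 3: RHS = 4, y in [2, 3]  -> 2 point(s)
Affine points: 6. Add the point at infinity: total = 7.

#E(F_5) = 7


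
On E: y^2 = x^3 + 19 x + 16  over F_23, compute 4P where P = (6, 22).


k = 4 = 100_2 (binary, LSB first: 001)
Double-and-add from P = (6, 22):
  bit 0 = 0: acc unchanged = O
  bit 1 = 0: acc unchanged = O
  bit 2 = 1: acc = O + (2, 4) = (2, 4)

4P = (2, 4)


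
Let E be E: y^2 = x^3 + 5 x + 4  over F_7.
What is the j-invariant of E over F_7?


Delta = -16(4 a^3 + 27 b^2) mod 7 = 5
-1728 * (4 a)^3 = -1728 * (4*5)^3 mod 7 = 6
j = 6 * 5^(-1) mod 7 = 4

j = 4 (mod 7)


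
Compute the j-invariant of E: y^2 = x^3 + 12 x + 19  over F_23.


Delta = -16(4 a^3 + 27 b^2) mod 23 = 3
-1728 * (4 a)^3 = -1728 * (4*12)^3 mod 23 = 22
j = 22 * 3^(-1) mod 23 = 15

j = 15 (mod 23)


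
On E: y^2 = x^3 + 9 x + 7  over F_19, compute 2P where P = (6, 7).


Doubling: s = (3 x1^2 + a) / (2 y1)
s = (3*6^2 + 9) / (2*7) mod 19 = 7
x3 = s^2 - 2 x1 mod 19 = 7^2 - 2*6 = 18
y3 = s (x1 - x3) - y1 mod 19 = 7 * (6 - 18) - 7 = 4

2P = (18, 4)


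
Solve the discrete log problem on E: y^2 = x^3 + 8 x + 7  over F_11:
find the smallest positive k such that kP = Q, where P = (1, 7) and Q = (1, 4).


Enumerate multiples of P until we hit Q = (1, 4):
  1P = (1, 7)
  2P = (9, 4)
  3P = (2, 3)
  4P = (2, 8)
  5P = (9, 7)
  6P = (1, 4)
Match found at i = 6.

k = 6


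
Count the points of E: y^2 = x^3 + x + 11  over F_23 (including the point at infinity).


For each x in F_23, count y with y^2 = x^3 + 1 x + 11 mod 23:
  x = 1: RHS = 13, y in [6, 17]  -> 2 point(s)
  x = 3: RHS = 18, y in [8, 15]  -> 2 point(s)
  x = 5: RHS = 3, y in [7, 16]  -> 2 point(s)
  x = 6: RHS = 3, y in [7, 16]  -> 2 point(s)
  x = 7: RHS = 16, y in [4, 19]  -> 2 point(s)
  x = 8: RHS = 2, y in [5, 18]  -> 2 point(s)
  x = 9: RHS = 13, y in [6, 17]  -> 2 point(s)
  x = 10: RHS = 9, y in [3, 20]  -> 2 point(s)
  x = 12: RHS = 3, y in [7, 16]  -> 2 point(s)
  x = 13: RHS = 13, y in [6, 17]  -> 2 point(s)
  x = 14: RHS = 9, y in [3, 20]  -> 2 point(s)
  x = 16: RHS = 6, y in [11, 12]  -> 2 point(s)
  x = 19: RHS = 12, y in [9, 14]  -> 2 point(s)
  x = 20: RHS = 4, y in [2, 21]  -> 2 point(s)
  x = 21: RHS = 1, y in [1, 22]  -> 2 point(s)
  x = 22: RHS = 9, y in [3, 20]  -> 2 point(s)
Affine points: 32. Add the point at infinity: total = 33.

#E(F_23) = 33


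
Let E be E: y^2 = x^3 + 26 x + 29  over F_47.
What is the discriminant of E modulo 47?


4 a^3 + 27 b^2 = 4*26^3 + 27*29^2 = 70304 + 22707 = 93011
Delta = -16 * (93011) = -1488176
Delta mod 47 = 32

Delta = 32 (mod 47)


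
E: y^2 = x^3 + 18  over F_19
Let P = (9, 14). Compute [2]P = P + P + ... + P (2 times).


k = 2 = 10_2 (binary, LSB first: 01)
Double-and-add from P = (9, 14):
  bit 0 = 0: acc unchanged = O
  bit 1 = 1: acc = O + (8, 13) = (8, 13)

2P = (8, 13)
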